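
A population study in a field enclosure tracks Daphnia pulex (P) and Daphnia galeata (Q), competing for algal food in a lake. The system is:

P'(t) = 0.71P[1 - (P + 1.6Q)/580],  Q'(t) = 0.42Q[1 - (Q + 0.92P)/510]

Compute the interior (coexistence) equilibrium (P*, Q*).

Setting both brackets to zero gives the nullclines P + 1.6Q = 580 and 0.92P + Q = 510.
Substituting Q = 510 - 0.92P into the first: P(1 - 1.6·0.92) = 580 - 1.6·510.
So P* = -236/-0.472 = 500, and then Q* = 510 - 0.92·500 = 50.

P* ≈ 500, Q* ≈ 50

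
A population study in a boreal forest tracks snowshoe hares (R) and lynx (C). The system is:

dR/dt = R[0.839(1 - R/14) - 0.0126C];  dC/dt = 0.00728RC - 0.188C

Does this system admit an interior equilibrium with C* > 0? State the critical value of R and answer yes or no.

Threshold R = 25.8; K < 25.8, so no, the predator goes extinct.

The predator equation gives dC/dt > 0 only when R > 0.188/0.00728 = 25.8.
Without the predator, R → K = 14. Since 14 < 25.8, the predator cannot invade.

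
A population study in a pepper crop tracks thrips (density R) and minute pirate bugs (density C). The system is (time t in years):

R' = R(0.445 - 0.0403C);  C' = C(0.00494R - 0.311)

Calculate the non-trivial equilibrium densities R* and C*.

Set dC/dt = 0 with C > 0: 0.00494R - 0.311 = 0, so R* = 0.311/0.00494 = 63.
Set dR/dt = 0 with R > 0: 0.445 - 0.0403C = 0, so C* = 0.445/0.0403 = 11.

R* ≈ 63, C* ≈ 11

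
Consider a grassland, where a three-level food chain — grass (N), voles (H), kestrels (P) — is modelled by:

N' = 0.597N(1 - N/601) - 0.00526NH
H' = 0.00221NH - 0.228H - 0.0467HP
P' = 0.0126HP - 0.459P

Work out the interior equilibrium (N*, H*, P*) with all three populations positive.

From dP/dt = 0: 0.0126H* = 0.459, so H* = 36.4.
From dN/dt = 0: 0.597(1 - N*/601) = 0.00526·36.4, giving N* = 601·(1 - 0.321) = 408.
From dH/dt = 0: 0.00221·408 - 0.228 = 0.0467P*, so P* = 0.674/0.0467 = 14.4.

N* ≈ 408, H* ≈ 36.4, P* ≈ 14.4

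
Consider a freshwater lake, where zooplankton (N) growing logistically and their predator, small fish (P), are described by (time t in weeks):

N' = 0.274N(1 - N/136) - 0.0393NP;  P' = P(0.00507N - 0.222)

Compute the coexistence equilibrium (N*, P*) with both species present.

N* ≈ 43.8, P* ≈ 4.73

From dP/dt = 0 with P > 0: 0.00507N* = 0.222, so N* = 43.8.
Substitute into dN/dt = 0: 0.274(1 - 43.8/136) = 0.0393P*.
The bracket is 0.678, giving P* = 0.186/0.0393 = 4.73.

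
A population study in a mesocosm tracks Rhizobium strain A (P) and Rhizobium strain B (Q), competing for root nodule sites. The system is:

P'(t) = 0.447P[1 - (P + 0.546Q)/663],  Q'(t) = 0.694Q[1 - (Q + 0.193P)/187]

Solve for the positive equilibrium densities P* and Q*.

Setting both brackets to zero gives the nullclines P + 0.546Q = 663 and 0.193P + Q = 187.
Substituting Q = 187 - 0.193P into the first: P(1 - 0.546·0.193) = 663 - 0.546·187.
So P* = 561/0.895 = 627, and then Q* = 187 - 0.193·627 = 66.

P* ≈ 627, Q* ≈ 66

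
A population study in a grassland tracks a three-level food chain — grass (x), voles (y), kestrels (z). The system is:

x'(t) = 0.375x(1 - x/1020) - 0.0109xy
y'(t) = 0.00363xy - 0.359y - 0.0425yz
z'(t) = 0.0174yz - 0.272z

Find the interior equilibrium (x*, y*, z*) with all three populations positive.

From dz/dt = 0: 0.0174y* = 0.272, so y* = 15.6.
From dx/dt = 0: 0.375(1 - x*/1020) = 0.0109·15.6, giving x* = 1020·(1 - 0.454) = 557.
From dy/dt = 0: 0.00363·557 - 0.359 = 0.0425z*, so z* = 1.66/0.0425 = 39.1.

x* ≈ 557, y* ≈ 15.6, z* ≈ 39.1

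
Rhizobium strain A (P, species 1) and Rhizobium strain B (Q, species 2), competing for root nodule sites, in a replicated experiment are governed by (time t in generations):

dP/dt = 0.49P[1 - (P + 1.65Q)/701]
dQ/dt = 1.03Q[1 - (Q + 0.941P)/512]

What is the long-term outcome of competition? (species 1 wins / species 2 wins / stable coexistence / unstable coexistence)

unstable coexistence (outcome depends on initial conditions)

Compare the nullcline intercepts: K1/α12 = 701/1.65 = 425 < K2 = 512; K2/α21 = 512/0.941 = 544 < K1 = 701.
Since both are reversed, neither can invade when rare; the interior point is a saddle.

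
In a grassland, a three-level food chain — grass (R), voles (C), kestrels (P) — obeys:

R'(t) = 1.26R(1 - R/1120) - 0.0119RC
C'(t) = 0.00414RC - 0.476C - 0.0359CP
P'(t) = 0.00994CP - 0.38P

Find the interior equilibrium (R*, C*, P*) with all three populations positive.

From dP/dt = 0: 0.00994C* = 0.38, so C* = 38.2.
From dR/dt = 0: 1.26(1 - R*/1120) = 0.0119·38.2, giving R* = 1120·(1 - 0.361) = 716.
From dC/dt = 0: 0.00414·716 - 0.476 = 0.0359P*, so P* = 2.49/0.0359 = 69.3.

R* ≈ 716, C* ≈ 38.2, P* ≈ 69.3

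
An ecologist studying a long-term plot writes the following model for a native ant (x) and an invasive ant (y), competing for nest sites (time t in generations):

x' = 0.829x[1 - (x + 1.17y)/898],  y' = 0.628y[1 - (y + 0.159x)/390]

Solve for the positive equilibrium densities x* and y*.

Setting both brackets to zero gives the nullclines x + 1.17y = 898 and 0.159x + y = 390.
Substituting y = 390 - 0.159x into the first: x(1 - 1.17·0.159) = 898 - 1.17·390.
So x* = 442/0.814 = 543, and then y* = 390 - 0.159·543 = 304.

x* ≈ 543, y* ≈ 304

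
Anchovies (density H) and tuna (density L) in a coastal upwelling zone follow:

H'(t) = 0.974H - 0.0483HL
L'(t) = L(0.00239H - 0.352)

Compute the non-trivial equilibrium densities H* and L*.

H* ≈ 147, L* ≈ 20.2

Set dL/dt = 0 with L > 0: 0.00239H - 0.352 = 0, so H* = 0.352/0.00239 = 147.
Set dH/dt = 0 with H > 0: 0.974 - 0.0483L = 0, so L* = 0.974/0.0483 = 20.2.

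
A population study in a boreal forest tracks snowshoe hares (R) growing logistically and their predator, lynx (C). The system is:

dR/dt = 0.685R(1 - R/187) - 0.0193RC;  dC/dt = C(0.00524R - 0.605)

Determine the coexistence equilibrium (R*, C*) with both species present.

From dC/dt = 0 with C > 0: 0.00524R* = 0.605, so R* = 115.
Substitute into dR/dt = 0: 0.685(1 - 115/187) = 0.0193C*.
The bracket is 0.383, giving C* = 0.262/0.0193 = 13.6.

R* ≈ 115, C* ≈ 13.6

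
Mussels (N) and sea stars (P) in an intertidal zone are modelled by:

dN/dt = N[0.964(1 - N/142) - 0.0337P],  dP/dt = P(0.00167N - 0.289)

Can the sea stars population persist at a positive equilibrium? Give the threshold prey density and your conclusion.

The predator equation gives dP/dt > 0 only when N > 0.289/0.00167 = 173.
Without the predator, N → K = 142. Since 142 < 173, the predator cannot invade.

Threshold N = 173; K < 173, so no, the predator goes extinct.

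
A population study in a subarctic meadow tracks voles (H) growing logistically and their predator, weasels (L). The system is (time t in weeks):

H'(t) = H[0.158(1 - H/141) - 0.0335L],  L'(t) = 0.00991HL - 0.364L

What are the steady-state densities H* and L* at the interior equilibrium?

H* ≈ 36.7, L* ≈ 3.49

From dL/dt = 0 with L > 0: 0.00991H* = 0.364, so H* = 36.7.
Substitute into dH/dt = 0: 0.158(1 - 36.7/141) = 0.0335L*.
The bracket is 0.739, giving L* = 0.117/0.0335 = 3.49.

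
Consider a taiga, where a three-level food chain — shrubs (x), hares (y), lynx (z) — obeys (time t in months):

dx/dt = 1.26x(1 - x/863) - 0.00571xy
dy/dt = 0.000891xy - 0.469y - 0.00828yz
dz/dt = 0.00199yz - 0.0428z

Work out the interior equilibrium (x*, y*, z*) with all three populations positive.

From dz/dt = 0: 0.00199y* = 0.0428, so y* = 21.5.
From dx/dt = 0: 1.26(1 - x*/863) = 0.00571·21.5, giving x* = 863·(1 - 0.0975) = 779.
From dy/dt = 0: 0.000891·779 - 0.469 = 0.00828z*, so z* = 0.225/0.00828 = 27.2.

x* ≈ 779, y* ≈ 21.5, z* ≈ 27.2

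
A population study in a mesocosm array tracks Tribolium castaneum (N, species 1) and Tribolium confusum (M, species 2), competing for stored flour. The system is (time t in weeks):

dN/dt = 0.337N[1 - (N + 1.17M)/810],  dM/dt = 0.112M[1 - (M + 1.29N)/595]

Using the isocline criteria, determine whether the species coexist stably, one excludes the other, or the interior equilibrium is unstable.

species 1 excludes species 2

Compare the nullcline intercepts: K1/α12 = 810/1.17 = 692 > K2 = 595; K2/α21 = 595/1.29 = 461 < K1 = 810.
Since the inequalities point opposite ways, species 1 can invade but species 2 cannot.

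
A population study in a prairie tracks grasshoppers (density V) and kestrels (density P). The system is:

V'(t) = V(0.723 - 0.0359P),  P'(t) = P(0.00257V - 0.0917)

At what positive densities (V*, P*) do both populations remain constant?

Set dP/dt = 0 with P > 0: 0.00257V - 0.0917 = 0, so V* = 0.0917/0.00257 = 35.7.
Set dV/dt = 0 with V > 0: 0.723 - 0.0359P = 0, so P* = 0.723/0.0359 = 20.1.

V* ≈ 35.7, P* ≈ 20.1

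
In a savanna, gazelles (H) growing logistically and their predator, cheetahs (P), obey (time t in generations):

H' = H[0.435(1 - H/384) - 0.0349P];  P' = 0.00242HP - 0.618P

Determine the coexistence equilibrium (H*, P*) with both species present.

H* ≈ 255, P* ≈ 4.18

From dP/dt = 0 with P > 0: 0.00242H* = 0.618, so H* = 255.
Substitute into dH/dt = 0: 0.435(1 - 255/384) = 0.0349P*.
The bracket is 0.335, giving P* = 0.146/0.0349 = 4.18.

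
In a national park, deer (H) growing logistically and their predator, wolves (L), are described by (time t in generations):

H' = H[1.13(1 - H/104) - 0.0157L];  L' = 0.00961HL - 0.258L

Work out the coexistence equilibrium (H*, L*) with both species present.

H* ≈ 26.8, L* ≈ 53.4

From dL/dt = 0 with L > 0: 0.00961H* = 0.258, so H* = 26.8.
Substitute into dH/dt = 0: 1.13(1 - 26.8/104) = 0.0157L*.
The bracket is 0.742, giving L* = 0.838/0.0157 = 53.4.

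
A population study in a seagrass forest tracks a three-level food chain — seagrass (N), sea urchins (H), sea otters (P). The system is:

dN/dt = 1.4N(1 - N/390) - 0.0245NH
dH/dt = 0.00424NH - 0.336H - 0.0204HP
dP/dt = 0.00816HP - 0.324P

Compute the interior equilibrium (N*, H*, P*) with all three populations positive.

N* ≈ 119, H* ≈ 39.7, P* ≈ 8.26

From dP/dt = 0: 0.00816H* = 0.324, so H* = 39.7.
From dN/dt = 0: 1.4(1 - N*/390) = 0.0245·39.7, giving N* = 390·(1 - 0.695) = 119.
From dH/dt = 0: 0.00424·119 - 0.336 = 0.0204P*, so P* = 0.169/0.0204 = 8.26.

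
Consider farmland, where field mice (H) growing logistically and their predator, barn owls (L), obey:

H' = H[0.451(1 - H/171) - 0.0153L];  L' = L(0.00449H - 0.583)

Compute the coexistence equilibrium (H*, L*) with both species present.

H* ≈ 130, L* ≈ 7.09

From dL/dt = 0 with L > 0: 0.00449H* = 0.583, so H* = 130.
Substitute into dH/dt = 0: 0.451(1 - 130/171) = 0.0153L*.
The bracket is 0.241, giving L* = 0.109/0.0153 = 7.09.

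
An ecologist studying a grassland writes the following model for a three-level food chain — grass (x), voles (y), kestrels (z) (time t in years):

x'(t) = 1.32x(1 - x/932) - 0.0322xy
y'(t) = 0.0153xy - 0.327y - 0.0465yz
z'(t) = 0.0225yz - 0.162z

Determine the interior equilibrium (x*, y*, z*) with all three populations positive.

From dz/dt = 0: 0.0225y* = 0.162, so y* = 7.2.
From dx/dt = 0: 1.32(1 - x*/932) = 0.0322·7.2, giving x* = 932·(1 - 0.176) = 768.
From dy/dt = 0: 0.0153·768 - 0.327 = 0.0465z*, so z* = 11.4/0.0465 = 246.

x* ≈ 768, y* ≈ 7.2, z* ≈ 246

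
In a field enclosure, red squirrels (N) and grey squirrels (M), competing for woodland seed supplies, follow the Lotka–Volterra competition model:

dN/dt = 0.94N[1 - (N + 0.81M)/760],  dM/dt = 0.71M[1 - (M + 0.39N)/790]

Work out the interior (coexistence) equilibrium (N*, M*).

N* ≈ 176, M* ≈ 722

Setting both brackets to zero gives the nullclines N + 0.81M = 760 and 0.39N + M = 790.
Substituting M = 790 - 0.39N into the first: N(1 - 0.81·0.39) = 760 - 0.81·790.
So N* = 120/0.684 = 176, and then M* = 790 - 0.39·176 = 722.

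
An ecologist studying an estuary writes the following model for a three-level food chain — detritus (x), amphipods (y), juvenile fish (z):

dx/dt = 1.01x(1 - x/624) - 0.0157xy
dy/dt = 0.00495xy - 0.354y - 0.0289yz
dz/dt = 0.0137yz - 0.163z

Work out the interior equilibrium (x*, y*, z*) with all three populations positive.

x* ≈ 509, y* ≈ 11.9, z* ≈ 74.9

From dz/dt = 0: 0.0137y* = 0.163, so y* = 11.9.
From dx/dt = 0: 1.01(1 - x*/624) = 0.0157·11.9, giving x* = 624·(1 - 0.185) = 509.
From dy/dt = 0: 0.00495·509 - 0.354 = 0.0289z*, so z* = 2.16/0.0289 = 74.9.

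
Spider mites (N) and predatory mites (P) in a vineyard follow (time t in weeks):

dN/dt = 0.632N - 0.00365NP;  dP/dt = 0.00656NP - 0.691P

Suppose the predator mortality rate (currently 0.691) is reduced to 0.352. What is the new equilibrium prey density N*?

N* ≈ 53.7

At the interior fixed point, setting dP/dt = 0 with P > 0 fixes N* = (predator death rate)/(NP coefficient) — independent of the other coefficients.
With the change, N* = 0.352/0.00656 = 53.7; it falls from 105.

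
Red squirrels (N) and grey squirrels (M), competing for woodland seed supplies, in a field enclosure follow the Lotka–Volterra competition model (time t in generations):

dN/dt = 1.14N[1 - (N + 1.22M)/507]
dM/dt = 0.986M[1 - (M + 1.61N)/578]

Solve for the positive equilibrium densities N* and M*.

N* ≈ 206, M* ≈ 247

Setting both brackets to zero gives the nullclines N + 1.22M = 507 and 1.61N + M = 578.
Substituting M = 578 - 1.61N into the first: N(1 - 1.22·1.61) = 507 - 1.22·578.
So N* = -198/-0.964 = 206, and then M* = 578 - 1.61·206 = 247.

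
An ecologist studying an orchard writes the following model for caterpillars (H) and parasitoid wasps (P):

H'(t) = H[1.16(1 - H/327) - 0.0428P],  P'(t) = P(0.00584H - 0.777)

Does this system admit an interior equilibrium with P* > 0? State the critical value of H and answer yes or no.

The predator equation gives dP/dt > 0 only when H > 0.777/0.00584 = 133.
Without the predator, H → K = 327. Since 327 > 133, the predator can invade and persist.

Threshold H = 133; K > 133, so yes, the predator persists.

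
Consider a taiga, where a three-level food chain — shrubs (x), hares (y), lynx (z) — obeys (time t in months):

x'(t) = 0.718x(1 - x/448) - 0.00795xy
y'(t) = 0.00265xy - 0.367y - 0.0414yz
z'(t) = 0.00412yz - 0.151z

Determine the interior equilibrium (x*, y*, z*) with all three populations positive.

From dz/dt = 0: 0.00412y* = 0.151, so y* = 36.7.
From dx/dt = 0: 0.718(1 - x*/448) = 0.00795·36.7, giving x* = 448·(1 - 0.406) = 266.
From dy/dt = 0: 0.00265·266 - 0.367 = 0.0414z*, so z* = 0.338/0.0414 = 8.17.

x* ≈ 266, y* ≈ 36.7, z* ≈ 8.17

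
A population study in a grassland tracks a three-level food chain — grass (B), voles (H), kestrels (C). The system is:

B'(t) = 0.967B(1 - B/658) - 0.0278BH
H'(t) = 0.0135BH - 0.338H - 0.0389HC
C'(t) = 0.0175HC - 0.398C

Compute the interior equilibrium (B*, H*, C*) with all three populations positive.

From dC/dt = 0: 0.0175H* = 0.398, so H* = 22.7.
From dB/dt = 0: 0.967(1 - B*/658) = 0.0278·22.7, giving B* = 658·(1 - 0.654) = 228.
From dH/dt = 0: 0.0135·228 - 0.338 = 0.0389C*, so C* = 2.74/0.0389 = 70.4.

B* ≈ 228, H* ≈ 22.7, C* ≈ 70.4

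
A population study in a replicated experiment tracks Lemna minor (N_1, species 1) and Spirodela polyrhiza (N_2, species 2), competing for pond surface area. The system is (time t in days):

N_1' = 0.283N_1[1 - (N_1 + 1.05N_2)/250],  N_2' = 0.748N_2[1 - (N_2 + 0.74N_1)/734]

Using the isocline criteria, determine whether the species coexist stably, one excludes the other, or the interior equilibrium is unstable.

species 2 excludes species 1

Compare the nullcline intercepts: K1/α12 = 250/1.05 = 238 < K2 = 734; K2/α21 = 734/0.74 = 992 > K1 = 250.
Since the inequalities point opposite ways, species 2 can invade but species 1 cannot.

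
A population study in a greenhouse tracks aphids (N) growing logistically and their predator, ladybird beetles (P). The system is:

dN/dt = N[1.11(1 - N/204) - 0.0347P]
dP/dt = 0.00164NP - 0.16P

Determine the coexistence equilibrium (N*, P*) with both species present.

From dP/dt = 0 with P > 0: 0.00164N* = 0.16, so N* = 97.6.
Substitute into dN/dt = 0: 1.11(1 - 97.6/204) = 0.0347P*.
The bracket is 0.522, giving P* = 0.579/0.0347 = 16.7.

N* ≈ 97.6, P* ≈ 16.7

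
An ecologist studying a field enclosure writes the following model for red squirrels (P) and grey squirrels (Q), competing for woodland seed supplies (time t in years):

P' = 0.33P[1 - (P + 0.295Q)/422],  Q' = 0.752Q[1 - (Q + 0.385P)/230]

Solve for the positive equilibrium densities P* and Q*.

Setting both brackets to zero gives the nullclines P + 0.295Q = 422 and 0.385P + Q = 230.
Substituting Q = 230 - 0.385P into the first: P(1 - 0.295·0.385) = 422 - 0.295·230.
So P* = 354/0.886 = 400, and then Q* = 230 - 0.385·400 = 76.2.

P* ≈ 400, Q* ≈ 76.2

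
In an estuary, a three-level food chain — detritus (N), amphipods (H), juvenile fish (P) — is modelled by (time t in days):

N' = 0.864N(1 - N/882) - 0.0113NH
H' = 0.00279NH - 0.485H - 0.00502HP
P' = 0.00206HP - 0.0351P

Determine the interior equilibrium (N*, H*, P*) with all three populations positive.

From dP/dt = 0: 0.00206H* = 0.0351, so H* = 17.
From dN/dt = 0: 0.864(1 - N*/882) = 0.0113·17, giving N* = 882·(1 - 0.223) = 685.
From dH/dt = 0: 0.00279·685 - 0.485 = 0.00502P*, so P* = 1.43/0.00502 = 284.

N* ≈ 685, H* ≈ 17, P* ≈ 284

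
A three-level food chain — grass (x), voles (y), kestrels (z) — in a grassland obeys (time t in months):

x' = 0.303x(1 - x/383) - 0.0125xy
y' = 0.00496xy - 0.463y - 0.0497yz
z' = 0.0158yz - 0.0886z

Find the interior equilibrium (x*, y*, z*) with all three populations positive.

x* ≈ 294, y* ≈ 5.61, z* ≈ 20.1

From dz/dt = 0: 0.0158y* = 0.0886, so y* = 5.61.
From dx/dt = 0: 0.303(1 - x*/383) = 0.0125·5.61, giving x* = 383·(1 - 0.231) = 294.
From dy/dt = 0: 0.00496·294 - 0.463 = 0.0497z*, so z* = 0.997/0.0497 = 20.1.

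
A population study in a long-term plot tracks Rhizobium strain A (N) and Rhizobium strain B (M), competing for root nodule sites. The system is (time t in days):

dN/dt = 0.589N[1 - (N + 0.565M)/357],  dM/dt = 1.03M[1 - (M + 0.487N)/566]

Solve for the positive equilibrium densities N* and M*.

N* ≈ 51.3, M* ≈ 541

Setting both brackets to zero gives the nullclines N + 0.565M = 357 and 0.487N + M = 566.
Substituting M = 566 - 0.487N into the first: N(1 - 0.565·0.487) = 357 - 0.565·566.
So N* = 37.2/0.725 = 51.3, and then M* = 566 - 0.487·51.3 = 541.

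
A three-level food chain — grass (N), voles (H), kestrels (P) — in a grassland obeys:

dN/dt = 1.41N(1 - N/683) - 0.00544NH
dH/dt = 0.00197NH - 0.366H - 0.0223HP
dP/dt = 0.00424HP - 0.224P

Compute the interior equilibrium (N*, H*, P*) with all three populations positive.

From dP/dt = 0: 0.00424H* = 0.224, so H* = 52.8.
From dN/dt = 0: 1.41(1 - N*/683) = 0.00544·52.8, giving N* = 683·(1 - 0.204) = 544.
From dH/dt = 0: 0.00197·544 - 0.366 = 0.0223P*, so P* = 0.705/0.0223 = 31.6.

N* ≈ 544, H* ≈ 52.8, P* ≈ 31.6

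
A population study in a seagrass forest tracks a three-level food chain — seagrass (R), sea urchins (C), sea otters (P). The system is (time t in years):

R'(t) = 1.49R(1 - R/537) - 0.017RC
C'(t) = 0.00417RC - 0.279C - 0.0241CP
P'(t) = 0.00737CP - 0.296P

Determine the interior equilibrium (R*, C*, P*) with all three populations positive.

R* ≈ 291, C* ≈ 40.2, P* ≈ 38.8

From dP/dt = 0: 0.00737C* = 0.296, so C* = 40.2.
From dR/dt = 0: 1.49(1 - R*/537) = 0.017·40.2, giving R* = 537·(1 - 0.458) = 291.
From dC/dt = 0: 0.00417·291 - 0.279 = 0.0241P*, so P* = 0.934/0.0241 = 38.8.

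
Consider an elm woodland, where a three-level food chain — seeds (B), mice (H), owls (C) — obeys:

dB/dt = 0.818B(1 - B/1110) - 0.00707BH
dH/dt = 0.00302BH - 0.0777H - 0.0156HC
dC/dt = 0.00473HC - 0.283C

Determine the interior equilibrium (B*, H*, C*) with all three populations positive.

From dC/dt = 0: 0.00473H* = 0.283, so H* = 59.8.
From dB/dt = 0: 0.818(1 - B*/1110) = 0.00707·59.8, giving B* = 1110·(1 - 0.517) = 536.
From dH/dt = 0: 0.00302·536 - 0.0777 = 0.0156C*, so C* = 1.54/0.0156 = 98.8.

B* ≈ 536, H* ≈ 59.8, C* ≈ 98.8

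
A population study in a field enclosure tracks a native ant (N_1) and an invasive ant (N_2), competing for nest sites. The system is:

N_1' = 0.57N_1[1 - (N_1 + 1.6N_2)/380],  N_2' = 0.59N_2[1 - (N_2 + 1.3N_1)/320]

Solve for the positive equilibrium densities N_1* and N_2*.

Setting both brackets to zero gives the nullclines N_1 + 1.6N_2 = 380 and 1.3N_1 + N_2 = 320.
Substituting N_2 = 320 - 1.3N_1 into the first: N_1(1 - 1.6·1.3) = 380 - 1.6·320.
So N_1* = -132/-1.08 = 122, and then N_2* = 320 - 1.3·122 = 161.

N_1* ≈ 122, N_2* ≈ 161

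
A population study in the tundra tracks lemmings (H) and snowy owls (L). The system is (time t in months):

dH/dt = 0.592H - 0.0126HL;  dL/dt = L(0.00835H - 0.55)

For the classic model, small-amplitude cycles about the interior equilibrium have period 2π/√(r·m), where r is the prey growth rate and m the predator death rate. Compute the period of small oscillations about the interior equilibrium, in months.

T ≈ 11 months

Here r = 0.592 and m = 0.55, so r·m = 0.326.
ω = √0.326 = 0.571 per month, hence T = 2π/ω ≈ 11 months.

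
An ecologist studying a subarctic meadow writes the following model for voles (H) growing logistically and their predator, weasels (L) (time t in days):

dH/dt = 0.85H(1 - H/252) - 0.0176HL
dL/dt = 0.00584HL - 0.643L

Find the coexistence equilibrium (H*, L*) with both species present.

From dL/dt = 0 with L > 0: 0.00584H* = 0.643, so H* = 110.
Substitute into dH/dt = 0: 0.85(1 - 110/252) = 0.0176L*.
The bracket is 0.563, giving L* = 0.479/0.0176 = 27.2.

H* ≈ 110, L* ≈ 27.2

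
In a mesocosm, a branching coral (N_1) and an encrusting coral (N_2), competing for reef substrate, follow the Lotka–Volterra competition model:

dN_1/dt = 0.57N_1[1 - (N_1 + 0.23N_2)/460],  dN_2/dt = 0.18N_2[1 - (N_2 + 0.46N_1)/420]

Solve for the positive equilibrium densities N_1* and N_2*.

N_1* ≈ 406, N_2* ≈ 233

Setting both brackets to zero gives the nullclines N_1 + 0.23N_2 = 460 and 0.46N_1 + N_2 = 420.
Substituting N_2 = 420 - 0.46N_1 into the first: N_1(1 - 0.23·0.46) = 460 - 0.23·420.
So N_1* = 363/0.894 = 406, and then N_2* = 420 - 0.46·406 = 233.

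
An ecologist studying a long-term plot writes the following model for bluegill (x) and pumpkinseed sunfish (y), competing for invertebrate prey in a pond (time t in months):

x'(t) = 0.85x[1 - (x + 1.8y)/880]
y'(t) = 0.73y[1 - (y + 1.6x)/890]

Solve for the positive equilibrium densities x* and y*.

x* ≈ 384, y* ≈ 276

Setting both brackets to zero gives the nullclines x + 1.8y = 880 and 1.6x + y = 890.
Substituting y = 890 - 1.6x into the first: x(1 - 1.8·1.6) = 880 - 1.8·890.
So x* = -722/-1.88 = 384, and then y* = 890 - 1.6·384 = 276.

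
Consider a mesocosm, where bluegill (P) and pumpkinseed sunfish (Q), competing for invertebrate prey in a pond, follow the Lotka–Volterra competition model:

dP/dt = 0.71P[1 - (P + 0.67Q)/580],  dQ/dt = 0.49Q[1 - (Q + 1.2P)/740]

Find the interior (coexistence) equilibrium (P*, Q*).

Setting both brackets to zero gives the nullclines P + 0.67Q = 580 and 1.2P + Q = 740.
Substituting Q = 740 - 1.2P into the first: P(1 - 0.67·1.2) = 580 - 0.67·740.
So P* = 84.2/0.196 = 430, and then Q* = 740 - 1.2·430 = 224.

P* ≈ 430, Q* ≈ 224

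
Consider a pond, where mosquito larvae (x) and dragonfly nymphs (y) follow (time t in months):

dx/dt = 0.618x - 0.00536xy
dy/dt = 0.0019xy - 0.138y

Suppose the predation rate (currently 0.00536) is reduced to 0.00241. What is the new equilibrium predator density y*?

y* ≈ 256

At the interior fixed point, setting dx/dt = 0 with x > 0 fixes y* = (prey growth rate)/(xy coefficient) — independent of the other coefficients.
With the change, y* = 0.618/0.00241 = 256; it rises from 115.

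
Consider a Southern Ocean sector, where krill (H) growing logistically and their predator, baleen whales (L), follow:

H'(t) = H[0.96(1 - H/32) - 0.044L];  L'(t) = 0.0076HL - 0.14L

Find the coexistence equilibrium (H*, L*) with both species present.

H* ≈ 18.4, L* ≈ 9.26

From dL/dt = 0 with L > 0: 0.0076H* = 0.14, so H* = 18.4.
Substitute into dH/dt = 0: 0.96(1 - 18.4/32) = 0.044L*.
The bracket is 0.424, giving L* = 0.407/0.044 = 9.26.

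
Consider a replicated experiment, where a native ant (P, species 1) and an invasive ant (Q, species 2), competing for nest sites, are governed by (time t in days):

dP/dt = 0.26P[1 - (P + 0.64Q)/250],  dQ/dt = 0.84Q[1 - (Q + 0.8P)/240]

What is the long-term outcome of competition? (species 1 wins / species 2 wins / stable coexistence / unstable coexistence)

Compare the nullcline intercepts: K1/α12 = 250/0.64 = 391 > K2 = 240; K2/α21 = 240/0.8 = 300 > K1 = 250.
Since both inequalities hold, each species can invade when rare, so the interior equilibrium is stable.

stable coexistence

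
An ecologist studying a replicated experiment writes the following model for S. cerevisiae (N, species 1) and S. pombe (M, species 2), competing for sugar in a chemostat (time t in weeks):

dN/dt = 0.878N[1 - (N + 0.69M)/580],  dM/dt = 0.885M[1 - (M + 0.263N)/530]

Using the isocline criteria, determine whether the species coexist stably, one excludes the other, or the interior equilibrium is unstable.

stable coexistence

Compare the nullcline intercepts: K1/α12 = 580/0.69 = 841 > K2 = 530; K2/α21 = 530/0.263 = 2020 > K1 = 580.
Since both inequalities hold, each species can invade when rare, so the interior equilibrium is stable.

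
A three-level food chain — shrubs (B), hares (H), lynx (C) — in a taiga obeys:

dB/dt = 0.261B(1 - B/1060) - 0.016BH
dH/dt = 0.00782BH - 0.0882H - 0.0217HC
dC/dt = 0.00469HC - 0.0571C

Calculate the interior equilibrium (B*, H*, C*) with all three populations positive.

B* ≈ 269, H* ≈ 12.2, C* ≈ 92.8

From dC/dt = 0: 0.00469H* = 0.0571, so H* = 12.2.
From dB/dt = 0: 0.261(1 - B*/1060) = 0.016·12.2, giving B* = 1060·(1 - 0.746) = 269.
From dH/dt = 0: 0.00782·269 - 0.0882 = 0.0217C*, so C* = 2.01/0.0217 = 92.8.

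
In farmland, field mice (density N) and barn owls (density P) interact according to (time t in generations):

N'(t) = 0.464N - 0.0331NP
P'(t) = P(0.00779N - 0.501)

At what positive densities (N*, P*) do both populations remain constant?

N* ≈ 64.3, P* ≈ 14

Set dP/dt = 0 with P > 0: 0.00779N - 0.501 = 0, so N* = 0.501/0.00779 = 64.3.
Set dN/dt = 0 with N > 0: 0.464 - 0.0331P = 0, so P* = 0.464/0.0331 = 14.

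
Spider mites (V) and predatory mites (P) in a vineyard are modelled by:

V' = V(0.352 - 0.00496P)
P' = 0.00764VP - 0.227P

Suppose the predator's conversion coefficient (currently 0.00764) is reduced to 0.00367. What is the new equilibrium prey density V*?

At the interior fixed point, setting dP/dt = 0 with P > 0 fixes V* = (predator death rate)/(VP coefficient) — independent of the other coefficients.
With the change, V* = 0.227/0.00367 = 61.9; it rises from 29.7.

V* ≈ 61.9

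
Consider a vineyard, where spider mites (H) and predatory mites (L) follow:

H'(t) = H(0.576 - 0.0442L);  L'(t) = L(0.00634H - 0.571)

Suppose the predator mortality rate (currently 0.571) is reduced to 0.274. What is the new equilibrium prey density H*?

H* ≈ 43.2

At the interior fixed point, setting dL/dt = 0 with L > 0 fixes H* = (predator death rate)/(HL coefficient) — independent of the other coefficients.
With the change, H* = 0.274/0.00634 = 43.2; it falls from 90.1.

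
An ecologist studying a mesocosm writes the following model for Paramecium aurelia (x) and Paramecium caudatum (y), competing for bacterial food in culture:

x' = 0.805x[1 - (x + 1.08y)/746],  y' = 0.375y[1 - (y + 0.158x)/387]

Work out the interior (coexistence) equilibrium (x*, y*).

Setting both brackets to zero gives the nullclines x + 1.08y = 746 and 0.158x + y = 387.
Substituting y = 387 - 0.158x into the first: x(1 - 1.08·0.158) = 746 - 1.08·387.
So x* = 328/0.829 = 396, and then y* = 387 - 0.158·396 = 325.

x* ≈ 396, y* ≈ 325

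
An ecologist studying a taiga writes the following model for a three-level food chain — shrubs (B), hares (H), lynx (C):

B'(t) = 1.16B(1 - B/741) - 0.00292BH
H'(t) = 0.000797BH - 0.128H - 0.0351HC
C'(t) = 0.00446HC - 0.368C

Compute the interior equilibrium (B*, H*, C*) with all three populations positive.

B* ≈ 587, H* ≈ 82.5, C* ≈ 9.68

From dC/dt = 0: 0.00446H* = 0.368, so H* = 82.5.
From dB/dt = 0: 1.16(1 - B*/741) = 0.00292·82.5, giving B* = 741·(1 - 0.208) = 587.
From dH/dt = 0: 0.000797·587 - 0.128 = 0.0351C*, so C* = 0.34/0.0351 = 9.68.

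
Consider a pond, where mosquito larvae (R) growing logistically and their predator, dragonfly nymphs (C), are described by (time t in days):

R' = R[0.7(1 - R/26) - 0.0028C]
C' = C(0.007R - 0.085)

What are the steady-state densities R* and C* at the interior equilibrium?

From dC/dt = 0 with C > 0: 0.007R* = 0.085, so R* = 12.1.
Substitute into dR/dt = 0: 0.7(1 - 12.1/26) = 0.0028C*.
The bracket is 0.533, giving C* = 0.373/0.0028 = 133.

R* ≈ 12.1, C* ≈ 133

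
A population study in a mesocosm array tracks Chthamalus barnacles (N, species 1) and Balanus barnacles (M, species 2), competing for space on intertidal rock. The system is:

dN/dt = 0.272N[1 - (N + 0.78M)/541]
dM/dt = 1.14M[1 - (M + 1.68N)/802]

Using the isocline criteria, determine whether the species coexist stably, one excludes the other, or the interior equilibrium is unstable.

unstable coexistence (outcome depends on initial conditions)

Compare the nullcline intercepts: K1/α12 = 541/0.78 = 694 < K2 = 802; K2/α21 = 802/1.68 = 477 < K1 = 541.
Since both are reversed, neither can invade when rare; the interior point is a saddle.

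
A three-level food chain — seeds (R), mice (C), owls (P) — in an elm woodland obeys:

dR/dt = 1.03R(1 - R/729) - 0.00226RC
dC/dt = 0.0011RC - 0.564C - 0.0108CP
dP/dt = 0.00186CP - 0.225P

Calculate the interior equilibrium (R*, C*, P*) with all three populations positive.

From dP/dt = 0: 0.00186C* = 0.225, so C* = 121.
From dR/dt = 0: 1.03(1 - R*/729) = 0.00226·121, giving R* = 729·(1 - 0.265) = 536.
From dC/dt = 0: 0.0011·536 - 0.564 = 0.0108P*, so P* = 0.0251/0.0108 = 2.32.

R* ≈ 536, C* ≈ 121, P* ≈ 2.32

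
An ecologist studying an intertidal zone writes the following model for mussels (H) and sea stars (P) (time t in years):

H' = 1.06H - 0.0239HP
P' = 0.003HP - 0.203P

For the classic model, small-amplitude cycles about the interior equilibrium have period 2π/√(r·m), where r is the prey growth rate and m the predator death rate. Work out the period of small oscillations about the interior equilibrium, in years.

Here r = 1.06 and m = 0.203, so r·m = 0.215.
ω = √0.215 = 0.464 per year, hence T = 2π/ω ≈ 13.5 years.

T ≈ 13.5 years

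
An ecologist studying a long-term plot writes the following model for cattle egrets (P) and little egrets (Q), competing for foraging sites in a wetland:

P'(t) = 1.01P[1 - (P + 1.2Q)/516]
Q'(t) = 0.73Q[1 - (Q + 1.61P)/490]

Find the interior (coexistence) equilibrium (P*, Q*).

Setting both brackets to zero gives the nullclines P + 1.2Q = 516 and 1.61P + Q = 490.
Substituting Q = 490 - 1.61P into the first: P(1 - 1.2·1.61) = 516 - 1.2·490.
So P* = -72/-0.932 = 77.3, and then Q* = 490 - 1.61·77.3 = 366.

P* ≈ 77.3, Q* ≈ 366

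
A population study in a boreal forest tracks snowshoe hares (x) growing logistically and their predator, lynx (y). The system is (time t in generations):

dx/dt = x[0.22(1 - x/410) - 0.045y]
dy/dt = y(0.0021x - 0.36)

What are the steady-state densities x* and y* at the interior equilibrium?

x* ≈ 171, y* ≈ 2.84

From dy/dt = 0 with y > 0: 0.0021x* = 0.36, so x* = 171.
Substitute into dx/dt = 0: 0.22(1 - 171/410) = 0.045y*.
The bracket is 0.582, giving y* = 0.128/0.045 = 2.84.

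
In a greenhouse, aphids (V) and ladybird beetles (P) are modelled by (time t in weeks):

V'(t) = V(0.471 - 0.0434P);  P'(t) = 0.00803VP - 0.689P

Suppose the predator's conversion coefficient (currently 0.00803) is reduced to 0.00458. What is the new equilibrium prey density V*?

V* ≈ 150

At the interior fixed point, setting dP/dt = 0 with P > 0 fixes V* = (predator death rate)/(VP coefficient) — independent of the other coefficients.
With the change, V* = 0.689/0.00458 = 150; it rises from 85.8.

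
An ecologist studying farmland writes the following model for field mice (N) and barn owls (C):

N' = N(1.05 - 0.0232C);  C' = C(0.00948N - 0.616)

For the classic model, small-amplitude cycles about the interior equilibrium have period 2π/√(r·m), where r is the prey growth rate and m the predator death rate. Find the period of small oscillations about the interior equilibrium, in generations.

T ≈ 7.81 generations

Here r = 1.05 and m = 0.616, so r·m = 0.647.
ω = √0.647 = 0.804 per generation, hence T = 2π/ω ≈ 7.81 generations.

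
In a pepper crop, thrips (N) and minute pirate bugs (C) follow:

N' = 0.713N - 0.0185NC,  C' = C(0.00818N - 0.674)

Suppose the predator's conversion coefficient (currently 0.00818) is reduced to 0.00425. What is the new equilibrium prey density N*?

At the interior fixed point, setting dC/dt = 0 with C > 0 fixes N* = (predator death rate)/(NC coefficient) — independent of the other coefficients.
With the change, N* = 0.674/0.00425 = 159; it rises from 82.4.

N* ≈ 159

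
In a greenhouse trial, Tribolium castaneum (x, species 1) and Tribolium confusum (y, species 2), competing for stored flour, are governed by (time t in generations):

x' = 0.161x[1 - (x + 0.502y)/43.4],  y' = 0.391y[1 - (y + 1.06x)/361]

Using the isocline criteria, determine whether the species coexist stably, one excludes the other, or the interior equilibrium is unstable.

Compare the nullcline intercepts: K1/α12 = 43.4/0.502 = 86.5 < K2 = 361; K2/α21 = 361/1.06 = 341 > K1 = 43.4.
Since the inequalities point opposite ways, species 2 can invade but species 1 cannot.

species 2 excludes species 1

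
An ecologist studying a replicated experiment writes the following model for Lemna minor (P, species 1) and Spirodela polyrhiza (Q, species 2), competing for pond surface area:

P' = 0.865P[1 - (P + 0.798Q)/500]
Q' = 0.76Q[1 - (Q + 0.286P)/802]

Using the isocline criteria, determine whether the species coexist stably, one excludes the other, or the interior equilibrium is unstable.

species 2 excludes species 1

Compare the nullcline intercepts: K1/α12 = 500/0.798 = 627 < K2 = 802; K2/α21 = 802/0.286 = 2800 > K1 = 500.
Since the inequalities point opposite ways, species 2 can invade but species 1 cannot.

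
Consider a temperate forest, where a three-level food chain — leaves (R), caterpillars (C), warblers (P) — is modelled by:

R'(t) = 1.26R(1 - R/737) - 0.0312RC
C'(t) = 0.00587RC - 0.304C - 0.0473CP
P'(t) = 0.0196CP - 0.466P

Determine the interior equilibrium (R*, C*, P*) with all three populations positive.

R* ≈ 303, C* ≈ 23.8, P* ≈ 31.2

From dP/dt = 0: 0.0196C* = 0.466, so C* = 23.8.
From dR/dt = 0: 1.26(1 - R*/737) = 0.0312·23.8, giving R* = 737·(1 - 0.589) = 303.
From dC/dt = 0: 0.00587·303 - 0.304 = 0.0473P*, so P* = 1.48/0.0473 = 31.2.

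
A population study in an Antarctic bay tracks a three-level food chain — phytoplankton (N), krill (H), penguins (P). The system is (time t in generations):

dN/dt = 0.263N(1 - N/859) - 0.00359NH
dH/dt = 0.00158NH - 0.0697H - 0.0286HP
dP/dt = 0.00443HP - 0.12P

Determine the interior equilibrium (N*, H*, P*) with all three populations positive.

From dP/dt = 0: 0.00443H* = 0.12, so H* = 27.1.
From dN/dt = 0: 0.263(1 - N*/859) = 0.00359·27.1, giving N* = 859·(1 - 0.37) = 541.
From dH/dt = 0: 0.00158·541 - 0.0697 = 0.0286P*, so P* = 0.786/0.0286 = 27.5.

N* ≈ 541, H* ≈ 27.1, P* ≈ 27.5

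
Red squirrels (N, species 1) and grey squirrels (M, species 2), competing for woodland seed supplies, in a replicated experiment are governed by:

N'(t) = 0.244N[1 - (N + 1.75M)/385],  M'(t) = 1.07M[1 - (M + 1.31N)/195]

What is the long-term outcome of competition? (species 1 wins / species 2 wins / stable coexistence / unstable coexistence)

species 1 excludes species 2

Compare the nullcline intercepts: K1/α12 = 385/1.75 = 220 > K2 = 195; K2/α21 = 195/1.31 = 149 < K1 = 385.
Since the inequalities point opposite ways, species 1 can invade but species 2 cannot.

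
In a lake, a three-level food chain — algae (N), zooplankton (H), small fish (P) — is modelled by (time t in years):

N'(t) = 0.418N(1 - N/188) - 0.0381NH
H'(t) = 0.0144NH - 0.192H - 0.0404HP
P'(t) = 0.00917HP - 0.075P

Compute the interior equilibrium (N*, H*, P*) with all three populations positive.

N* ≈ 47.8, H* ≈ 8.18, P* ≈ 12.3

From dP/dt = 0: 0.00917H* = 0.075, so H* = 8.18.
From dN/dt = 0: 0.418(1 - N*/188) = 0.0381·8.18, giving N* = 188·(1 - 0.745) = 47.8.
From dH/dt = 0: 0.0144·47.8 - 0.192 = 0.0404P*, so P* = 0.497/0.0404 = 12.3.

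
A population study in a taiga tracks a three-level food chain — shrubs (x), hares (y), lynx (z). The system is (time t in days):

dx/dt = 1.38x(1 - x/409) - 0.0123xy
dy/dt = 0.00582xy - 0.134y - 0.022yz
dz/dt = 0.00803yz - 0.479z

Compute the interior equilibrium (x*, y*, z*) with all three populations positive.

x* ≈ 192, y* ≈ 59.7, z* ≈ 44.6

From dz/dt = 0: 0.00803y* = 0.479, so y* = 59.7.
From dx/dt = 0: 1.38(1 - x*/409) = 0.0123·59.7, giving x* = 409·(1 - 0.532) = 192.
From dy/dt = 0: 0.00582·192 - 0.134 = 0.022z*, so z* = 0.981/0.022 = 44.6.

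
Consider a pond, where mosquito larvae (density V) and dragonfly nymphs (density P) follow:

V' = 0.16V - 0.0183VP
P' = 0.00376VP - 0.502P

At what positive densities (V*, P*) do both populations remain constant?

V* ≈ 134, P* ≈ 8.74

Set dP/dt = 0 with P > 0: 0.00376V - 0.502 = 0, so V* = 0.502/0.00376 = 134.
Set dV/dt = 0 with V > 0: 0.16 - 0.0183P = 0, so P* = 0.16/0.0183 = 8.74.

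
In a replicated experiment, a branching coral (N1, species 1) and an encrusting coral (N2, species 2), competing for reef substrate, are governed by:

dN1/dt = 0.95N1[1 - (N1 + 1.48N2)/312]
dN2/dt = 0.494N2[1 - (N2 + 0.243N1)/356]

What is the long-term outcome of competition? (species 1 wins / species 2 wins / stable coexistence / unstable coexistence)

Compare the nullcline intercepts: K1/α12 = 312/1.48 = 211 < K2 = 356; K2/α21 = 356/0.243 = 1470 > K1 = 312.
Since the inequalities point opposite ways, species 2 can invade but species 1 cannot.

species 2 excludes species 1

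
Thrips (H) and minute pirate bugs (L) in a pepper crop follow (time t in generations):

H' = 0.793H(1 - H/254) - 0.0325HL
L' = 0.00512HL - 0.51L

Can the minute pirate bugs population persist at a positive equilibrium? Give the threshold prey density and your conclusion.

Threshold H = 99.6; K > 99.6, so yes, the predator persists.

The predator equation gives dL/dt > 0 only when H > 0.51/0.00512 = 99.6.
Without the predator, H → K = 254. Since 254 > 99.6, the predator can invade and persist.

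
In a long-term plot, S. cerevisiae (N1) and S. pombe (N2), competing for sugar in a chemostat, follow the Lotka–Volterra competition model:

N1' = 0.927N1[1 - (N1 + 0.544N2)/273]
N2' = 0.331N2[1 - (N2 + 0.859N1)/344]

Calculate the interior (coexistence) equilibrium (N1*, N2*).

Setting both brackets to zero gives the nullclines N1 + 0.544N2 = 273 and 0.859N1 + N2 = 344.
Substituting N2 = 344 - 0.859N1 into the first: N1(1 - 0.544·0.859) = 273 - 0.544·344.
So N1* = 85.9/0.533 = 161, and then N2* = 344 - 0.859·161 = 206.

N1* ≈ 161, N2* ≈ 206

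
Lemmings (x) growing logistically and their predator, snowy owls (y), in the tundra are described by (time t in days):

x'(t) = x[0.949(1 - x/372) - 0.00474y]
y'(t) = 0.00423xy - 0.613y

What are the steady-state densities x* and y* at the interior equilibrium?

x* ≈ 145, y* ≈ 122

From dy/dt = 0 with y > 0: 0.00423x* = 0.613, so x* = 145.
Substitute into dx/dt = 0: 0.949(1 - 145/372) = 0.00474y*.
The bracket is 0.61, giving y* = 0.579/0.00474 = 122.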